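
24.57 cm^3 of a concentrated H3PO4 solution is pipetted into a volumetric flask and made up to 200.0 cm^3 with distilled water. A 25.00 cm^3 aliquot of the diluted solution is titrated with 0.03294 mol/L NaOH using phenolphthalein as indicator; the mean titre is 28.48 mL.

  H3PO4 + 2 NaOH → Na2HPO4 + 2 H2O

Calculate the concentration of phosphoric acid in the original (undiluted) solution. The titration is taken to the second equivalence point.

0.1527 mol/L

n(NaOH) = 0.02848 × 0.03294 = 9.381 × 10^-4 mol
From the 1:2 ratio, n(H3PO4) in the aliquot = 1/2 × 9.381 × 10^-4 = 4.691 × 10^-4 mol
[H3PO4]_dilute = 4.691 × 10^-4 / 0.02500 = 0.01876 mol/L
Dilution factor = 200.0 / 24.57 = 8.140
[H3PO4]_stock = 0.01876 × 8.140 = 0.1527 mol/L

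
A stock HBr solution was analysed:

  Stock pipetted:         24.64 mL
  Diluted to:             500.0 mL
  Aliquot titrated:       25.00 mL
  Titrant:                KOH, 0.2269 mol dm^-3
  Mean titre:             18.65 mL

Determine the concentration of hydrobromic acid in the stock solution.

HBr + KOH → KBr + H2O
n(KOH) = 0.01865 × 0.2269 = 4.232 × 10^-3 mol
n(HBr) in the aliquot = 4.232 × 10^-3 mol (1:1 ratio)
[HBr]_dilute = 4.232 × 10^-3 / 0.02500 = 0.1693 mol/L
Dilution factor = 500.0 / 24.64 = 20.29
[HBr]_stock = 0.1693 × 20.29 = 3.435 mol/L

3.435 mol/L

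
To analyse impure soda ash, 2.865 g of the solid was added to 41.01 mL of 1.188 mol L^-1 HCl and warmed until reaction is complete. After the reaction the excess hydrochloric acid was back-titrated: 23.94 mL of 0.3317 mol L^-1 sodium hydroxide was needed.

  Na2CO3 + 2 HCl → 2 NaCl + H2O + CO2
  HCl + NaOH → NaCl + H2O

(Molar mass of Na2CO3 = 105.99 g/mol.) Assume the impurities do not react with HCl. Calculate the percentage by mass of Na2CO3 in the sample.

n(HCl) added = 0.04101 × 1.188 = 0.04872 mol
n(NaOH) used in back-titration = 0.02394 × 0.3317 = 7.941 × 10^-3 mol
n(HCl) left over = 7.941 × 10^-3 mol (1:1 ratio)
n(HCl) consumed by analyte = 0.04872 − 7.941 × 10^-3 = 0.04078 mol
From the 1:2 ratio, n(Na2CO3) = 1/2 × 0.04078 = 0.02039 mol
mass of Na2CO3 = 0.02039 × 105.99 = 2.161 g
% Na2CO3 = 2.161 / 2.865 × 100 = 75.43 %

75.43 %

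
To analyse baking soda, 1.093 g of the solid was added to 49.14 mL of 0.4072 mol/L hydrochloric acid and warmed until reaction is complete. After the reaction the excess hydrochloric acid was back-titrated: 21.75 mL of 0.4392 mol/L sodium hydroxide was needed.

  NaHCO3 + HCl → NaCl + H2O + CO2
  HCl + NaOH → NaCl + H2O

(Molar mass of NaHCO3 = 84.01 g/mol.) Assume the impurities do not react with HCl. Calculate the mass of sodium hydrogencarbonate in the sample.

n(HCl) added = 0.04914 × 0.4072 = 0.02001 mol
n(NaOH) used in back-titration = 0.02175 × 0.4392 = 9.553 × 10^-3 mol
n(HCl) left over = 9.553 × 10^-3 mol (1:1 ratio)
n(HCl) consumed by analyte = 0.02001 − 9.553 × 10^-3 = 0.01046 mol
n(NaHCO3) = 0.01046 mol (1:1 ratio)
mass of NaHCO3 = 0.01046 × 84.01 = 0.8785 g

0.8785 g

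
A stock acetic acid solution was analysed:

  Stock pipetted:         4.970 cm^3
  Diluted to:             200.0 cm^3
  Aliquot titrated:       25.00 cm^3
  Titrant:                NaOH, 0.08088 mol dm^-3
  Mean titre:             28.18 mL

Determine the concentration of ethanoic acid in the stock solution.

3.669 mol/L

CH3COOH + NaOH → CH3COONa + H2O
n(NaOH) = 0.02818 × 0.08088 = 2.279 × 10^-3 mol
n(CH3COOH) in the aliquot = 2.279 × 10^-3 mol (1:1 ratio)
[CH3COOH]_dilute = 2.279 × 10^-3 / 0.02500 = 0.09117 mol/L
Dilution factor = 200.0 / 4.970 = 40.24
[CH3COOH]_stock = 0.09117 × 40.24 = 3.669 mol/L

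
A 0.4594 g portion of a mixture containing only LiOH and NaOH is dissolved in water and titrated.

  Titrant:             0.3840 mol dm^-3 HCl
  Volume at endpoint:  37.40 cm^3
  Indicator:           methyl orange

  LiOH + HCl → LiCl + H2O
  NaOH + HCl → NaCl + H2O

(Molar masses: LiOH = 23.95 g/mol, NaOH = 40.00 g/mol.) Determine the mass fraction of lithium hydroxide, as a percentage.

n(HCl) = 0.03740 × 0.3840 = 0.01436 mol
Let x = n(LiOH), y = n(NaOH).
Titrant: 1x + 1y = 0.01436;  mass: 23.95x + 40.00y = 0.4594
Solving, x = 7.169 × 10^-3 mol, y = 7.193 × 10^-3 mol
mass of LiOH = 7.169 × 10^-3 × 23.95 = 0.1717 g
% LiOH = 0.1717 / 0.4594 × 100 = 37.37 %

37.37 %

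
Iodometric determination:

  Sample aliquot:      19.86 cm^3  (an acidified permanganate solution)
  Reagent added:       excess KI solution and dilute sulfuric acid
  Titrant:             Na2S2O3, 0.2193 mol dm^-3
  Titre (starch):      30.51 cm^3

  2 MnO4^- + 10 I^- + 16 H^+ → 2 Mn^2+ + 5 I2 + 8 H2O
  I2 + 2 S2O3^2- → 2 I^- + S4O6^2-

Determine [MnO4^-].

n(S2O3^2-) = 0.03051 × 0.2193 = 6.691 × 10^-3 mol
n(I2) = n(S2O3^2-)/2 = 3.345 × 10^-3 mol
From the 2:5 ratio, n(MnO4^-) in the aliquot = 2/5 × 3.345 × 10^-3 = 1.338 × 10^-3 mol
[MnO4^-] = 1.338 × 10^-3 / 0.01986 = 0.06738 mol/L

0.06738 mol/L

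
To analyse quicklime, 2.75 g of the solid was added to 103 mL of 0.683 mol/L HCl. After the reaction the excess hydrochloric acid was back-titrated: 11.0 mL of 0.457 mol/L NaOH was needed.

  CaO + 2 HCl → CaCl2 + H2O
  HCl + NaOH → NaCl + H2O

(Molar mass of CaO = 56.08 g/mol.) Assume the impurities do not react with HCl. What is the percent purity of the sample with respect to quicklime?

n(HCl) added = 0.103 × 0.683 = 0.0703 mol
n(NaOH) used in back-titration = 0.0110 × 0.457 = 5.03 × 10^-3 mol
n(HCl) left over = 5.03 × 10^-3 mol (1:1 ratio)
n(HCl) consumed by analyte = 0.0703 − 5.03 × 10^-3 = 0.0653 mol
From the 1:2 ratio, n(CaO) = 1/2 × 0.0653 = 0.0327 mol
mass of CaO = 0.0327 × 56.08 = 1.83 g
% CaO = 1.83 / 2.75 × 100 = 66.6 %

66.6 %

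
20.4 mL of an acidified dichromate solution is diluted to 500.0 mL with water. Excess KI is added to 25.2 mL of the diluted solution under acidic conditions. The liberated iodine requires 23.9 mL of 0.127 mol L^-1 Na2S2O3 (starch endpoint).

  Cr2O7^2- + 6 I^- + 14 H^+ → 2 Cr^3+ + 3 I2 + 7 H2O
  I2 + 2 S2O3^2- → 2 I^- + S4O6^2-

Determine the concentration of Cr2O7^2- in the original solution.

n(S2O3^2-) = 0.0239 × 0.127 = 3.04 × 10^-3 mol
n(I2) = n(S2O3^2-)/2 = 1.52 × 10^-3 mol
From the 1:3 ratio, n(Cr2O7^2-) in the aliquot = 1/3 × 1.52 × 10^-3 = 5.06 × 10^-4 mol
[Cr2O7^2-]_dilute = 5.06 × 10^-4 / 0.0252 = 0.0201 mol/L
[Cr2O7^2-]_original = 0.0201 × 500.0/20.4 = 0.492 mol/L

0.492 mol/L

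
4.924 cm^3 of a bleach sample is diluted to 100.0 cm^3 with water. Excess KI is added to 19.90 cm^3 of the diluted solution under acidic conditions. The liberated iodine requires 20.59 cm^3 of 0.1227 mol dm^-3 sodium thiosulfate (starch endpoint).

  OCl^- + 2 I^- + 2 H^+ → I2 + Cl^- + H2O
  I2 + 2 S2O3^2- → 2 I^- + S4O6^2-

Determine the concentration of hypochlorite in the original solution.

1.289 mol/L

n(S2O3^2-) = 0.02059 × 0.1227 = 2.526 × 10^-3 mol
n(I2) = n(S2O3^2-)/2 = 1.263 × 10^-3 mol
n(OCl^-) in the aliquot = 1.263 × 10^-3 mol (1:1 ratio)
[OCl^-]_dilute = 1.263 × 10^-3 / 0.01990 = 0.06348 mol/L
[OCl^-]_original = 0.06348 × 100.0/4.924 = 1.289 mol/L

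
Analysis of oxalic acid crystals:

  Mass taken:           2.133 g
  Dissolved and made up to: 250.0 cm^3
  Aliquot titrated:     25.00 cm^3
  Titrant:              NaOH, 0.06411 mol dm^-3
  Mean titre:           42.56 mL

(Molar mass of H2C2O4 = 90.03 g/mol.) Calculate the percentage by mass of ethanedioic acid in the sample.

H2C2O4 + 2 NaOH → Na2C2O4 + 2 H2O
n(NaOH) per titration = 0.04256 × 0.06411 = 2.729 × 10^-3 mol
From the 1:2 ratio, n(H2C2O4) in each aliquot = 1/2 × 2.729 × 10^-3 = 1.364 × 10^-3 mol
n(H2C2O4) in the whole flask = 1.364 × 10^-3 × 250.0/25.00 = 0.01364 mol
mass of H2C2O4 = 0.01364 × 90.03 = 1.228 g
% H2C2O4 = 1.228 / 2.133 × 100 = 57.58 %

57.58 %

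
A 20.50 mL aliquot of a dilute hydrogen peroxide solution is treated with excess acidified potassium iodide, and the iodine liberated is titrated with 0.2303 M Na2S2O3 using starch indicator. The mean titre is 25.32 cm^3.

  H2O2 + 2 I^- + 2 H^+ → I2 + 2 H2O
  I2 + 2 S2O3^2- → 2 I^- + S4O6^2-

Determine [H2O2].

n(S2O3^2-) = 0.02532 × 0.2303 = 5.831 × 10^-3 mol
n(I2) = n(S2O3^2-)/2 = 2.916 × 10^-3 mol
n(H2O2) in the aliquot = 2.916 × 10^-3 mol (1:1 ratio)
[H2O2] = 2.916 × 10^-3 / 0.02050 = 0.1422 mol/L

0.1422 M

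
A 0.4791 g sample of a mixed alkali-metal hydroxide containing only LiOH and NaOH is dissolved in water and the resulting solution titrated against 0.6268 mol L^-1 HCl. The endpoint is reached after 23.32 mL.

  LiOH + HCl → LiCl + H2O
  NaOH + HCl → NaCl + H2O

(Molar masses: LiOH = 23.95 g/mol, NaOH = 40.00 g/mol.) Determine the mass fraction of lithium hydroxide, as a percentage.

n(HCl) = 0.02332 × 0.6268 = 0.01462 mol
Let x = n(LiOH), y = n(NaOH).
Titrant: 1x + 1y = 0.01462;  mass: 23.95x + 40.00y = 0.4791
Solving, x = 6.578 × 10^-3 mol, y = 8.039 × 10^-3 mol
mass of LiOH = 6.578 × 10^-3 × 23.95 = 0.1575 g
% LiOH = 0.1575 / 0.4791 × 100 = 32.88 %

32.88 %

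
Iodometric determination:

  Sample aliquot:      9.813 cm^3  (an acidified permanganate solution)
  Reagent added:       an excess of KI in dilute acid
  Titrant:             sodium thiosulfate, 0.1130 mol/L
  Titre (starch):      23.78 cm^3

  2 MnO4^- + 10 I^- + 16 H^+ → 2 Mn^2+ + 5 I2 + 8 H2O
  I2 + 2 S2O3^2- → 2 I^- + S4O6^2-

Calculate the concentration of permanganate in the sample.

0.05477 mol/L

n(S2O3^2-) = 0.02378 × 0.1130 = 2.687 × 10^-3 mol
n(I2) = n(S2O3^2-)/2 = 1.344 × 10^-3 mol
From the 2:5 ratio, n(MnO4^-) in the aliquot = 2/5 × 1.344 × 10^-3 = 5.374 × 10^-4 mol
[MnO4^-] = 5.374 × 10^-4 / 0.009813 = 0.05477 mol/L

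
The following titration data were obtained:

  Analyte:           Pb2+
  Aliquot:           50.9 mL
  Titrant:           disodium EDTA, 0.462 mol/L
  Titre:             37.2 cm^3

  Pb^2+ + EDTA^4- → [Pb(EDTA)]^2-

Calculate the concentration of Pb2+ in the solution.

0.338 mol/L

n(EDTA) = 0.0372 L × 0.462 mol/L = 0.0172 mol
n(Pb2+) = 0.0172 mol (1:1 mole ratio)
[Pb2+] = 0.0172 mol / 0.0509 L = 0.338 mol/L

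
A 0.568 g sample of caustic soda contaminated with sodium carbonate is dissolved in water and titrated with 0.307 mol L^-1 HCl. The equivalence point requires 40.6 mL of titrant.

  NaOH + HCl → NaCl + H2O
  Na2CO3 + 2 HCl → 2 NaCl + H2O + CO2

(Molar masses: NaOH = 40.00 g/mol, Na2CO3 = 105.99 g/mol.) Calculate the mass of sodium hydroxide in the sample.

0.285 g

n(HCl) = 0.0406 × 0.307 = 0.0125 mol
Let x = n(NaOH), y = n(Na2CO3).
Titrant: 1x + 2y = 0.0125;  mass: 40.00x + 105.99y = 0.568
Solving, x = 7.12 × 10^-3 mol, y = 2.67 × 10^-3 mol
mass of NaOH = 7.12 × 10^-3 × 40.00 = 0.285 g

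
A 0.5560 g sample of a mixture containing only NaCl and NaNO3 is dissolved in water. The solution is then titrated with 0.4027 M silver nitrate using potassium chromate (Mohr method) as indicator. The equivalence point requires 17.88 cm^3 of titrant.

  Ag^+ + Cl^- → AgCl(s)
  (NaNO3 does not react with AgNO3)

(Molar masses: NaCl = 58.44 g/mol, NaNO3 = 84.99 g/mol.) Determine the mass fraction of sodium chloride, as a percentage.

n(AgNO3) = 0.01788 × 0.4027 = 7.200 × 10^-3 mol
Let x = n(NaCl), y = n(NaNO3).
Titrant: 1x = 7.200 × 10^-3;  mass: 58.44x + 84.99y = 0.5560
Solving, x = 7.200 × 10^-3 mol, y = 1.591 × 10^-3 mol
mass of NaCl = 7.200 × 10^-3 × 58.44 = 0.4208 g
% NaCl = 0.4208 / 0.5560 × 100 = 75.68 %

75.68 %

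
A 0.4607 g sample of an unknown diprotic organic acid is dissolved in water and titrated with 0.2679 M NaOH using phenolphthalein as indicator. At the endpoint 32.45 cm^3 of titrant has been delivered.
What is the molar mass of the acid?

106.0 g/mol

n(NaOH) = 0.03245 L × 0.2679 mol/L = 8.693 × 10^-3 mol
From the 1:2 ratio, n(H2A) = 1/2 × 8.693 × 10^-3 = 4.347 × 10^-3 mol
M = m / n = 0.4607 g / 4.347 × 10^-3 mol = 106.0 g/mol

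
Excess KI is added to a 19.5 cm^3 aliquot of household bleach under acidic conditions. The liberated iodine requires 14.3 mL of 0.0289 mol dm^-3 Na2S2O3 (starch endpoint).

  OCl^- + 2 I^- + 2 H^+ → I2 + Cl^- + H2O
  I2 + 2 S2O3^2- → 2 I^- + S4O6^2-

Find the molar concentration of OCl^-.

n(S2O3^2-) = 0.0143 × 0.0289 = 4.13 × 10^-4 mol
n(I2) = n(S2O3^2-)/2 = 2.07 × 10^-4 mol
n(OCl^-) in the aliquot = 2.07 × 10^-4 mol (1:1 ratio)
[OCl^-] = 2.07 × 10^-4 / 0.0195 = 0.0106 mol/L

0.0106 mol/L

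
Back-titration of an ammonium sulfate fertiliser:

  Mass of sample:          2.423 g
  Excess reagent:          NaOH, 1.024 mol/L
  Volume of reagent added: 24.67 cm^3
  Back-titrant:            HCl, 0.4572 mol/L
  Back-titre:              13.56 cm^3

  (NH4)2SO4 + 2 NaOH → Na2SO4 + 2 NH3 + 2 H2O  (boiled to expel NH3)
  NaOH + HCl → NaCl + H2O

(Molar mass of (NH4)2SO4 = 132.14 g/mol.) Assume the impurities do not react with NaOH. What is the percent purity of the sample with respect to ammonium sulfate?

n(NaOH) added = 0.02467 × 1.024 = 0.02526 mol
n(HCl) used in back-titration = 0.01356 × 0.4572 = 6.200 × 10^-3 mol
n(NaOH) left over = 6.200 × 10^-3 mol (1:1 ratio)
n(NaOH) consumed by analyte = 0.02526 − 6.200 × 10^-3 = 0.01906 mol
From the 1:2 ratio, n((NH4)2SO4) = 1/2 × 0.01906 = 9.531 × 10^-3 mol
mass of (NH4)2SO4 = 9.531 × 10^-3 × 132.14 = 1.259 g
% (NH4)2SO4 = 1.259 / 2.423 × 100 = 51.98 %

51.98 %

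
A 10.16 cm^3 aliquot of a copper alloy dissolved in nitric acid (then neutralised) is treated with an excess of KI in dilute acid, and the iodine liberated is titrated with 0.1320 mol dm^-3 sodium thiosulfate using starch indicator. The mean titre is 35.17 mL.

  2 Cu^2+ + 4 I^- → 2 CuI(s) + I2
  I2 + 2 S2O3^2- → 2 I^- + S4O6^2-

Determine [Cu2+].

0.4569 mol/L

n(S2O3^2-) = 0.03517 × 0.1320 = 4.642 × 10^-3 mol
n(I2) = n(S2O3^2-)/2 = 2.321 × 10^-3 mol
From the 2:1 ratio, n(Cu2+) in the aliquot = 2/1 × 2.321 × 10^-3 = 4.642 × 10^-3 mol
[Cu2+] = 4.642 × 10^-3 / 0.01016 = 0.4569 mol/L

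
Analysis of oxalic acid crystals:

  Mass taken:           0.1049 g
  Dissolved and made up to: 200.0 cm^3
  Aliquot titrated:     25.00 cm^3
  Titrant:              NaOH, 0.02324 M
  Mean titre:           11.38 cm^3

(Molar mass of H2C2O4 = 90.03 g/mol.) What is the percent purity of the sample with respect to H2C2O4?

90.79 %

H2C2O4 + 2 NaOH → Na2C2O4 + 2 H2O
n(NaOH) per titration = 0.01138 × 0.02324 = 2.645 × 10^-4 mol
From the 1:2 ratio, n(H2C2O4) in each aliquot = 1/2 × 2.645 × 10^-4 = 1.322 × 10^-4 mol
n(H2C2O4) in the whole flask = 1.322 × 10^-4 × 200.0/25.00 = 1.058 × 10^-3 mol
mass of H2C2O4 = 1.058 × 10^-3 × 90.03 = 0.09524 g
% H2C2O4 = 0.09524 / 0.1049 × 100 = 90.79 %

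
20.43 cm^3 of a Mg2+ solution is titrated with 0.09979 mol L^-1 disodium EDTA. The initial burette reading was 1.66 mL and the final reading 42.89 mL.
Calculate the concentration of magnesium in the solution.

0.2014 mol/L

Mg^2+ + EDTA^4- → [Mg(EDTA)]^2-
n(EDTA) = 0.04123 L × 0.09979 mol/L = 4.114 × 10^-3 mol
n(Mg2+) = 4.114 × 10^-3 mol (1:1 mole ratio)
[Mg2+] = 4.114 × 10^-3 mol / 0.02043 L = 0.2014 mol/L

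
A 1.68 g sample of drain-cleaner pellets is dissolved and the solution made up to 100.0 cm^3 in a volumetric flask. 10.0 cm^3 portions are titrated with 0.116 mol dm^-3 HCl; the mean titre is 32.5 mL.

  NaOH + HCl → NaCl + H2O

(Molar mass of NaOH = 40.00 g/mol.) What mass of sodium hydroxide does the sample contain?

1.51 g

n(HCl) per titration = 0.0325 × 0.116 = 3.77 × 10^-3 mol
n(NaOH) in each aliquot = 3.77 × 10^-3 mol (1:1 ratio)
n(NaOH) in the whole flask = 3.77 × 10^-3 × 100.0/10.0 = 0.0377 mol
mass of NaOH = 0.0377 × 40.00 = 1.51 g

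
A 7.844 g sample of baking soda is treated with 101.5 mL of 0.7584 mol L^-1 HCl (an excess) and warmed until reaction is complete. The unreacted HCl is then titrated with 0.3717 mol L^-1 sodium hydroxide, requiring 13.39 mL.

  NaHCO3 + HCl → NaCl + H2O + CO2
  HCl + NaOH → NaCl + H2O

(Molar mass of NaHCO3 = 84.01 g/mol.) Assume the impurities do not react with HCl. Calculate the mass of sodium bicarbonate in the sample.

6.049 g

n(HCl) added = 0.1015 × 0.7584 = 0.07698 mol
n(NaOH) used in back-titration = 0.01339 × 0.3717 = 4.977 × 10^-3 mol
n(HCl) left over = 4.977 × 10^-3 mol (1:1 ratio)
n(HCl) consumed by analyte = 0.07698 − 4.977 × 10^-3 = 0.07200 mol
n(NaHCO3) = 0.07200 mol (1:1 ratio)
mass of NaHCO3 = 0.07200 × 84.01 = 6.049 g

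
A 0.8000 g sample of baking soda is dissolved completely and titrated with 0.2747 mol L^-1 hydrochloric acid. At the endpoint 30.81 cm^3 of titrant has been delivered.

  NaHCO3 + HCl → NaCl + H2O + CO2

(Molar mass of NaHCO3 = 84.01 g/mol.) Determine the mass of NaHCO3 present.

0.7110 g

n(HCl) = 0.03081 L × 0.2747 mol/L = 8.464 × 10^-3 mol
n(NaHCO3) = 8.464 × 10^-3 mol (1:1 ratio)
mass of NaHCO3 = 8.464 × 10^-3 × 84.01 g/mol = 0.7110 g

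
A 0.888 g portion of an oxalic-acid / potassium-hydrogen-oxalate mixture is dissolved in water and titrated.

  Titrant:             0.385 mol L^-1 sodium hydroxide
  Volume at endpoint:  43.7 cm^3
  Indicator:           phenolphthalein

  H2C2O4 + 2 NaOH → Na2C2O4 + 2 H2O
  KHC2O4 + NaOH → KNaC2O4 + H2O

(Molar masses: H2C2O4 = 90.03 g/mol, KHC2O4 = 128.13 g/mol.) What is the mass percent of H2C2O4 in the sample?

n(NaOH) = 0.0437 × 0.385 = 0.0168 mol
Let x = n(H2C2O4), y = n(KHC2O4).
Titrant: 2x + 1y = 0.0168;  mass: 90.03x + 128.13y = 0.888
Solving, x = 7.63 × 10^-3 mol, y = 1.57 × 10^-3 mol
mass of H2C2O4 = 7.63 × 10^-3 × 90.03 = 0.687 g
% H2C2O4 = 0.687 / 0.888 × 100 = 77.3 %

77.3 %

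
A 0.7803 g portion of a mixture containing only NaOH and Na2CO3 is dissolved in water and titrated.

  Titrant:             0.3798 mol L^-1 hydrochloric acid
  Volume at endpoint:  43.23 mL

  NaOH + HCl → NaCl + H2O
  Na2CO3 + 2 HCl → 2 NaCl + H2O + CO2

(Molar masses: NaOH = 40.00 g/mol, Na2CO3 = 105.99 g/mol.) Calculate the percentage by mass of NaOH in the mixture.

35.43 %

n(HCl) = 0.04323 × 0.3798 = 0.01642 mol
Let x = n(NaOH), y = n(Na2CO3).
Titrant: 1x + 2y = 0.01642;  mass: 40.00x + 105.99y = 0.7803
Solving, x = 6.911 × 10^-3 mol, y = 4.754 × 10^-3 mol
mass of NaOH = 6.911 × 10^-3 × 40.00 = 0.2765 g
% NaOH = 0.2765 / 0.7803 × 100 = 35.43 %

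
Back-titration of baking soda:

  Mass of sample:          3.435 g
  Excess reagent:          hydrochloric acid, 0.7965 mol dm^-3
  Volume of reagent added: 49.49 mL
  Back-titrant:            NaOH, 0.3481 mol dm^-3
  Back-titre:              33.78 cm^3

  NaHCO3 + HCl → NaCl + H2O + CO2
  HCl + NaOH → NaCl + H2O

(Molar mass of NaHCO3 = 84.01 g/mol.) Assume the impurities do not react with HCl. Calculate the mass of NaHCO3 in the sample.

2.324 g

n(HCl) added = 0.04949 × 0.7965 = 0.03942 mol
n(NaOH) used in back-titration = 0.03378 × 0.3481 = 0.01176 mol
n(HCl) left over = 0.01176 mol (1:1 ratio)
n(HCl) consumed by analyte = 0.03942 − 0.01176 = 0.02766 mol
n(NaHCO3) = 0.02766 mol (1:1 ratio)
mass of NaHCO3 = 0.02766 × 84.01 = 2.324 g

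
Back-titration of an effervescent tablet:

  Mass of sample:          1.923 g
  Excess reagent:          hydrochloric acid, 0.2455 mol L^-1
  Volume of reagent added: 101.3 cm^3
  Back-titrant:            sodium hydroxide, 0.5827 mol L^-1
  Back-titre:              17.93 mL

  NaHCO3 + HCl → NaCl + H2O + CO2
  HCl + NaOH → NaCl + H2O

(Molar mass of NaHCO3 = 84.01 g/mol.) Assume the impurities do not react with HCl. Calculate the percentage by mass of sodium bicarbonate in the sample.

63.00 %

n(HCl) added = 0.1013 × 0.2455 = 0.02487 mol
n(NaOH) used in back-titration = 0.01793 × 0.5827 = 0.01045 mol
n(HCl) left over = 0.01045 mol (1:1 ratio)
n(HCl) consumed by analyte = 0.02487 − 0.01045 = 0.01442 mol
n(NaHCO3) = 0.01442 mol (1:1 ratio)
mass of NaHCO3 = 0.01442 × 84.01 = 1.212 g
% NaHCO3 = 1.212 / 1.923 × 100 = 63.00 %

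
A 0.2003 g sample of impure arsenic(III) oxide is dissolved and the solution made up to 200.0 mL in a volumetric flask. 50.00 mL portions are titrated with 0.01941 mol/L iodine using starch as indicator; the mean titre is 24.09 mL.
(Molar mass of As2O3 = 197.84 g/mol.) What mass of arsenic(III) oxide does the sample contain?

As2O3 + 2 I2 + 2 H2O → As2O5 + 4 HI
n(I2) per titration = 0.02409 × 0.01941 = 4.676 × 10^-4 mol
From the 1:2 ratio, n(As2O3) in each aliquot = 1/2 × 4.676 × 10^-4 = 2.338 × 10^-4 mol
n(As2O3) in the whole flask = 2.338 × 10^-4 × 200.0/50.00 = 9.352 × 10^-4 mol
mass of As2O3 = 9.352 × 10^-4 × 197.84 = 0.1850 g

0.1850 g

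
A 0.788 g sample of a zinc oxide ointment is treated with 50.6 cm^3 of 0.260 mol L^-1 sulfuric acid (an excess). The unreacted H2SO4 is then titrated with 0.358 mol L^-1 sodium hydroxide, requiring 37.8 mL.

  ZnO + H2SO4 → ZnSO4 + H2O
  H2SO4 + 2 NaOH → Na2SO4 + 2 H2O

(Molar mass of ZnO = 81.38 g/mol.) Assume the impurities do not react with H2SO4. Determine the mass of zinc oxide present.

n(H2SO4) added = 0.0506 × 0.260 = 0.0132 mol
n(NaOH) used in back-titration = 0.0378 × 0.358 = 0.0135 mol
From the 1:2 ratio, n(H2SO4) left over = 1/2 × 0.0135 = 6.77 × 10^-3 mol
n(H2SO4) consumed by analyte = 0.0132 − 6.77 × 10^-3 = 6.39 × 10^-3 mol
n(ZnO) = 6.39 × 10^-3 mol (1:1 ratio)
mass of ZnO = 6.39 × 10^-3 × 81.38 = 0.520 g

0.520 g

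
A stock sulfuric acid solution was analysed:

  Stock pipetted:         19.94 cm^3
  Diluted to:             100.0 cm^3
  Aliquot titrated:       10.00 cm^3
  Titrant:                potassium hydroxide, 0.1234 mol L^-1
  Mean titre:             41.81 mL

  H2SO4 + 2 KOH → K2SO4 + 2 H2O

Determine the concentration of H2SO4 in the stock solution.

n(KOH) = 0.04181 × 0.1234 = 5.159 × 10^-3 mol
From the 1:2 ratio, n(H2SO4) in the aliquot = 1/2 × 5.159 × 10^-3 = 2.580 × 10^-3 mol
[H2SO4]_dilute = 2.580 × 10^-3 / 0.01000 = 0.2580 mol/L
Dilution factor = 100.0 / 19.94 = 5.015
[H2SO4]_stock = 0.2580 × 5.015 = 1.294 mol/L

1.294 mol/L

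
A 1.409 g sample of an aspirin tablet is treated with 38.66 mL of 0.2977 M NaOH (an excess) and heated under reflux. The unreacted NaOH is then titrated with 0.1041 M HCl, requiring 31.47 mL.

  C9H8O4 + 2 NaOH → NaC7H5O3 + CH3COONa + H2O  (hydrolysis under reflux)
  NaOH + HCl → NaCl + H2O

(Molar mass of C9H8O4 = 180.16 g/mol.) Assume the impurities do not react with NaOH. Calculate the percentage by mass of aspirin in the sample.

n(NaOH) added = 0.03866 × 0.2977 = 0.01151 mol
n(HCl) used in back-titration = 0.03147 × 0.1041 = 3.276 × 10^-3 mol
n(NaOH) left over = 3.276 × 10^-3 mol (1:1 ratio)
n(NaOH) consumed by analyte = 0.01151 − 3.276 × 10^-3 = 8.233 × 10^-3 mol
From the 1:2 ratio, n(C9H8O4) = 1/2 × 8.233 × 10^-3 = 4.117 × 10^-3 mol
mass of C9H8O4 = 4.117 × 10^-3 × 180.16 = 0.7416 g
% C9H8O4 = 0.7416 / 1.409 × 100 = 52.64 %

52.64 %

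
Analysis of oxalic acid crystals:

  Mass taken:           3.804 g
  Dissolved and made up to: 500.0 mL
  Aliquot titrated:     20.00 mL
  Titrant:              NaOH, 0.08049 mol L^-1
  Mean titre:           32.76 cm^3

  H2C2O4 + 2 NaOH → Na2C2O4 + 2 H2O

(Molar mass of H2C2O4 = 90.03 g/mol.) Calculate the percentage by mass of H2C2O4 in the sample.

78.01 %

n(NaOH) per titration = 0.03276 × 0.08049 = 2.637 × 10^-3 mol
From the 1:2 ratio, n(H2C2O4) in each aliquot = 1/2 × 2.637 × 10^-3 = 1.318 × 10^-3 mol
n(H2C2O4) in the whole flask = 1.318 × 10^-3 × 500.0/20.00 = 0.03296 mol
mass of H2C2O4 = 0.03296 × 90.03 = 2.967 g
% H2C2O4 = 2.967 / 3.804 × 100 = 78.01 %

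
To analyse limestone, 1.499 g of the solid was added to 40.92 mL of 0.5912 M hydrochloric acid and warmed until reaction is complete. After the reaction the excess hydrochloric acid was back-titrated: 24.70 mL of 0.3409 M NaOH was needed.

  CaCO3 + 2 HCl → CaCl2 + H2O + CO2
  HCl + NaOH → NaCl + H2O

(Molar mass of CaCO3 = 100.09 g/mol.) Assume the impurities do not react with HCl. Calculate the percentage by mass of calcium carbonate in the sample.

n(HCl) added = 0.04092 × 0.5912 = 0.02419 mol
n(NaOH) used in back-titration = 0.02470 × 0.3409 = 8.420 × 10^-3 mol
n(HCl) left over = 8.420 × 10^-3 mol (1:1 ratio)
n(HCl) consumed by analyte = 0.02419 − 8.420 × 10^-3 = 0.01577 mol
From the 1:2 ratio, n(CaCO3) = 1/2 × 0.01577 = 7.886 × 10^-3 mol
mass of CaCO3 = 7.886 × 10^-3 × 100.09 = 0.7893 g
% CaCO3 = 0.7893 / 1.499 × 100 = 52.65 %

52.65 %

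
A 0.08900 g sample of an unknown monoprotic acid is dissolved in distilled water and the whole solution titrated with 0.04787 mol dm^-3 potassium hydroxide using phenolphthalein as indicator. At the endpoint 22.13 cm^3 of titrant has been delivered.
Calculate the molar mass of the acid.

84.01 g/mol

n(KOH) = 0.02213 L × 0.04787 mol/L = 1.059 × 10^-3 mol
n(HA) = 1.059 × 10^-3 mol (1:1 ratio)
M = m / n = 0.08900 g / 1.059 × 10^-3 mol = 84.01 g/mol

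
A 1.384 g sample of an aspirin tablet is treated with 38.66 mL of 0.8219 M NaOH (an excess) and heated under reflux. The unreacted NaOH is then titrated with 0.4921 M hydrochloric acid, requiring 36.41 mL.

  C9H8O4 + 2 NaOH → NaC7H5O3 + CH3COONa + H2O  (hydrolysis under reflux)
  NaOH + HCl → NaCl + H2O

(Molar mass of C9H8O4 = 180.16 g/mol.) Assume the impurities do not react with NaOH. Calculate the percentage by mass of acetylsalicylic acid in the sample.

90.19 %

n(NaOH) added = 0.03866 × 0.8219 = 0.03177 mol
n(HCl) used in back-titration = 0.03641 × 0.4921 = 0.01792 mol
n(NaOH) left over = 0.01792 mol (1:1 ratio)
n(NaOH) consumed by analyte = 0.03177 − 0.01792 = 0.01386 mol
From the 1:2 ratio, n(C9H8O4) = 1/2 × 0.01386 = 6.929 × 10^-3 mol
mass of C9H8O4 = 6.929 × 10^-3 × 180.16 = 1.248 g
% C9H8O4 = 1.248 / 1.384 × 100 = 90.19 %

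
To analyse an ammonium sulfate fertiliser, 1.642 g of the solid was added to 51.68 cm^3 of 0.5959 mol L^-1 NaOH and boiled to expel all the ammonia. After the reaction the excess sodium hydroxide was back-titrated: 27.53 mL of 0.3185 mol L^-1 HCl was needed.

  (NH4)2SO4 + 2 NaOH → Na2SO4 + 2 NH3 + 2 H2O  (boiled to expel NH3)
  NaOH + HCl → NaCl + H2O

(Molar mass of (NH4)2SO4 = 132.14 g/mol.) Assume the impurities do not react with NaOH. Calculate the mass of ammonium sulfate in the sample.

n(NaOH) added = 0.05168 × 0.5959 = 0.03080 mol
n(HCl) used in back-titration = 0.02753 × 0.3185 = 8.768 × 10^-3 mol
n(NaOH) left over = 8.768 × 10^-3 mol (1:1 ratio)
n(NaOH) consumed by analyte = 0.03080 − 8.768 × 10^-3 = 0.02203 mol
From the 1:2 ratio, n((NH4)2SO4) = 1/2 × 0.02203 = 0.01101 mol
mass of (NH4)2SO4 = 0.01101 × 132.14 = 1.455 g

1.455 g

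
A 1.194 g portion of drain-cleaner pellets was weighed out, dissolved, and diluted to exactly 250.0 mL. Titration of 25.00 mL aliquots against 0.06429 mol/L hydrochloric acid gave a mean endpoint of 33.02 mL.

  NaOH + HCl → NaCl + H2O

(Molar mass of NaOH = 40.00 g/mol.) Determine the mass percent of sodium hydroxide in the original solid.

71.12 %

n(HCl) per titration = 0.03302 × 0.06429 = 2.123 × 10^-3 mol
n(NaOH) in each aliquot = 2.123 × 10^-3 mol (1:1 ratio)
n(NaOH) in the whole flask = 2.123 × 10^-3 × 250.0/25.00 = 0.02123 mol
mass of NaOH = 0.02123 × 40.00 = 0.8491 g
% NaOH = 0.8491 / 1.194 × 100 = 71.12 %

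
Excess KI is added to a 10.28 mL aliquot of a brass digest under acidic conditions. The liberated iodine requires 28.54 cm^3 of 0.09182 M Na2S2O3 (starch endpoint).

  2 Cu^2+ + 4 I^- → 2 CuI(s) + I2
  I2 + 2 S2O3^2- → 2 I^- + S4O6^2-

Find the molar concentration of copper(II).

0.2549 M

n(S2O3^2-) = 0.02854 × 0.09182 = 2.621 × 10^-3 mol
n(I2) = n(S2O3^2-)/2 = 1.310 × 10^-3 mol
From the 2:1 ratio, n(Cu2+) in the aliquot = 2/1 × 1.310 × 10^-3 = 2.621 × 10^-3 mol
[Cu2+] = 2.621 × 10^-3 / 0.01028 = 0.2549 mol/L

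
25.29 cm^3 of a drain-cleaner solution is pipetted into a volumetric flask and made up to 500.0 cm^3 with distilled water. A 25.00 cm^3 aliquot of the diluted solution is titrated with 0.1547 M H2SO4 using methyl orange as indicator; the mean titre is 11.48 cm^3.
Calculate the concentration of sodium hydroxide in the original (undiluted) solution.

2.809 M

2 NaOH + H2SO4 → Na2SO4 + 2 H2O
n(H2SO4) = 0.01148 × 0.1547 = 1.776 × 10^-3 mol
From the 2:1 ratio, n(NaOH) in the aliquot = 2/1 × 1.776 × 10^-3 = 3.552 × 10^-3 mol
[NaOH]_dilute = 3.552 × 10^-3 / 0.02500 = 0.1421 mol/L
Dilution factor = 500.0 / 25.29 = 19.77
[NaOH]_stock = 0.1421 × 19.77 = 2.809 mol/L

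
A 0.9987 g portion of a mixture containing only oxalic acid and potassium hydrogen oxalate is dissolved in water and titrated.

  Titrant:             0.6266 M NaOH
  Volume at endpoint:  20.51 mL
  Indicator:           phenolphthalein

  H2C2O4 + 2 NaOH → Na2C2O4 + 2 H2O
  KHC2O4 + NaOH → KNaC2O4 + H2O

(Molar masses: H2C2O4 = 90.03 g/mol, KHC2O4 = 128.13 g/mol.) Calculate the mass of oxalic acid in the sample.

n(NaOH) = 0.02051 × 0.6266 = 0.01285 mol
Let x = n(H2C2O4), y = n(KHC2O4).
Titrant: 2x + 1y = 0.01285;  mass: 90.03x + 128.13y = 0.9987
Solving, x = 3.898 × 10^-3 mol, y = 5.055 × 10^-3 mol
mass of H2C2O4 = 3.898 × 10^-3 × 90.03 = 0.3509 g

0.3509 g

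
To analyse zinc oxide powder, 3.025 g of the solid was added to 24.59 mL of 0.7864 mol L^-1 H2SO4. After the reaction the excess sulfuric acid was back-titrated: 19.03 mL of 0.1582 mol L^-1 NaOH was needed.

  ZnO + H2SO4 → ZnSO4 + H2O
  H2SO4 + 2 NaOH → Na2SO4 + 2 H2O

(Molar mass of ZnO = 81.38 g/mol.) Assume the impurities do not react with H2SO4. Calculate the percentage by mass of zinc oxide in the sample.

n(H2SO4) added = 0.02459 × 0.7864 = 0.01934 mol
n(NaOH) used in back-titration = 0.01903 × 0.1582 = 3.011 × 10^-3 mol
From the 1:2 ratio, n(H2SO4) left over = 1/2 × 3.011 × 10^-3 = 1.505 × 10^-3 mol
n(H2SO4) consumed by analyte = 0.01934 − 1.505 × 10^-3 = 0.01783 mol
n(ZnO) = 0.01783 mol (1:1 ratio)
mass of ZnO = 0.01783 × 81.38 = 1.451 g
% ZnO = 1.451 / 3.025 × 100 = 47.97 %

47.97 %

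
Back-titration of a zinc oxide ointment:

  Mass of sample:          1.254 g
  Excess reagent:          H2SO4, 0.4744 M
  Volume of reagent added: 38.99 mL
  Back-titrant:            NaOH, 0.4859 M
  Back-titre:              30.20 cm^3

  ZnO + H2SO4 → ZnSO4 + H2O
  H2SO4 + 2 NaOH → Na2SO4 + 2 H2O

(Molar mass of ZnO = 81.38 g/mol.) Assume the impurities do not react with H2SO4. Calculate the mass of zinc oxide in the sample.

0.9082 g

n(H2SO4) added = 0.03899 × 0.4744 = 0.01850 mol
n(NaOH) used in back-titration = 0.03020 × 0.4859 = 0.01467 mol
From the 1:2 ratio, n(H2SO4) left over = 1/2 × 0.01467 = 7.337 × 10^-3 mol
n(H2SO4) consumed by analyte = 0.01850 − 7.337 × 10^-3 = 0.01116 mol
n(ZnO) = 0.01116 mol (1:1 ratio)
mass of ZnO = 0.01116 × 81.38 = 0.9082 g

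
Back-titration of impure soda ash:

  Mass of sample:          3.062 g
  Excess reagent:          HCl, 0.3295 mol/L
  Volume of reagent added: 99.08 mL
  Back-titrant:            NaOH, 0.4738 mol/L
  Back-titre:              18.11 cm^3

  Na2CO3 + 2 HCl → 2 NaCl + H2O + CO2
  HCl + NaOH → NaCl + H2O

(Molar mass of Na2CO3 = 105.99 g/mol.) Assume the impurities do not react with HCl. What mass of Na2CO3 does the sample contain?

1.275 g

n(HCl) added = 0.09908 × 0.3295 = 0.03265 mol
n(NaOH) used in back-titration = 0.01811 × 0.4738 = 8.581 × 10^-3 mol
n(HCl) left over = 8.581 × 10^-3 mol (1:1 ratio)
n(HCl) consumed by analyte = 0.03265 − 8.581 × 10^-3 = 0.02407 mol
From the 1:2 ratio, n(Na2CO3) = 1/2 × 0.02407 = 0.01203 mol
mass of Na2CO3 = 0.01203 × 105.99 = 1.275 g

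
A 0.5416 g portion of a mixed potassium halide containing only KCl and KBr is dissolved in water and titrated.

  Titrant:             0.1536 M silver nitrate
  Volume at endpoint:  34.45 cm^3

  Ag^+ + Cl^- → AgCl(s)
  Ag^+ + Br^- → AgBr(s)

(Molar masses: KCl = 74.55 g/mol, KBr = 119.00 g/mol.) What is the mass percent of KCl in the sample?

n(AgNO3) = 0.03445 × 0.1536 = 5.292 × 10^-3 mol
Let x = n(KCl), y = n(KBr).
Titrant: 1x + 1y = 5.292 × 10^-3;  mass: 74.55x + 119.00y = 0.5416
Solving, x = 1.982 × 10^-3 mol, y = 3.310 × 10^-3 mol
mass of KCl = 1.982 × 10^-3 × 74.55 = 0.1477 g
% KCl = 0.1477 / 0.5416 × 100 = 27.28 %

27.28 %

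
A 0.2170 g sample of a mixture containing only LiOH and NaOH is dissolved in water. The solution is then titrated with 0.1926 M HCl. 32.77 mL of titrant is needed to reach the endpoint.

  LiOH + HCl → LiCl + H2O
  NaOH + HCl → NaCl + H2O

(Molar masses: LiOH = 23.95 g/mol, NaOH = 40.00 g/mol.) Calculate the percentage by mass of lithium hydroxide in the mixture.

n(HCl) = 0.03277 × 0.1926 = 6.312 × 10^-3 mol
Let x = n(LiOH), y = n(NaOH).
Titrant: 1x + 1y = 6.312 × 10^-3;  mass: 23.95x + 40.00y = 0.2170
Solving, x = 2.209 × 10^-3 mol, y = 4.102 × 10^-3 mol
mass of LiOH = 2.209 × 10^-3 × 23.95 = 0.05291 g
% LiOH = 0.05291 / 0.2170 × 100 = 24.38 %

24.38 %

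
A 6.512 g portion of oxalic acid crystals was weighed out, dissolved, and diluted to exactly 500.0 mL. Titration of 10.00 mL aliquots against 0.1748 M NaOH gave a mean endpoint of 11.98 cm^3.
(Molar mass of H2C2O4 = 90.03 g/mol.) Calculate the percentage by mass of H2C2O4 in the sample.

72.38 %

H2C2O4 + 2 NaOH → Na2C2O4 + 2 H2O
n(NaOH) per titration = 0.01198 × 0.1748 = 2.094 × 10^-3 mol
From the 1:2 ratio, n(H2C2O4) in each aliquot = 1/2 × 2.094 × 10^-3 = 1.047 × 10^-3 mol
n(H2C2O4) in the whole flask = 1.047 × 10^-3 × 500.0/10.00 = 0.05235 mol
mass of H2C2O4 = 0.05235 × 90.03 = 4.713 g
% H2C2O4 = 4.713 / 6.512 × 100 = 72.38 %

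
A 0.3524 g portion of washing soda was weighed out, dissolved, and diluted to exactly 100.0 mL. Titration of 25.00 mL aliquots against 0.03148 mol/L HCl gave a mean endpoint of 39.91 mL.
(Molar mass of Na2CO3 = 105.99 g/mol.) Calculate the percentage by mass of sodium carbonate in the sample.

Na2CO3 + 2 HCl → 2 NaCl + H2O + CO2
n(HCl) per titration = 0.03991 × 0.03148 = 1.256 × 10^-3 mol
From the 1:2 ratio, n(Na2CO3) in each aliquot = 1/2 × 1.256 × 10^-3 = 6.282 × 10^-4 mol
n(Na2CO3) in the whole flask = 6.282 × 10^-4 × 100.0/25.00 = 2.513 × 10^-3 mol
mass of Na2CO3 = 2.513 × 10^-3 × 105.99 = 0.2663 g
% Na2CO3 = 0.2663 / 0.3524 × 100 = 75.57 %

75.57 %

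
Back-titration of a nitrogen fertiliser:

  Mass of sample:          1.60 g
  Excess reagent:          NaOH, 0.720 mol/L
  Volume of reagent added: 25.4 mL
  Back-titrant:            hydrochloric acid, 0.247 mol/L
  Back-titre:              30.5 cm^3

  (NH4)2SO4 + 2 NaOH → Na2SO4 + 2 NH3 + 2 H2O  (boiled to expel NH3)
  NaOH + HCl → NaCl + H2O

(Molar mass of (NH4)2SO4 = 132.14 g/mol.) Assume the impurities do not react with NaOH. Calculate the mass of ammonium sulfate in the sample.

0.711 g

n(NaOH) added = 0.0254 × 0.720 = 0.0183 mol
n(HCl) used in back-titration = 0.0305 × 0.247 = 7.53 × 10^-3 mol
n(NaOH) left over = 7.53 × 10^-3 mol (1:1 ratio)
n(NaOH) consumed by analyte = 0.0183 − 7.53 × 10^-3 = 0.0108 mol
From the 1:2 ratio, n((NH4)2SO4) = 1/2 × 0.0108 = 5.38 × 10^-3 mol
mass of (NH4)2SO4 = 5.38 × 10^-3 × 132.14 = 0.711 g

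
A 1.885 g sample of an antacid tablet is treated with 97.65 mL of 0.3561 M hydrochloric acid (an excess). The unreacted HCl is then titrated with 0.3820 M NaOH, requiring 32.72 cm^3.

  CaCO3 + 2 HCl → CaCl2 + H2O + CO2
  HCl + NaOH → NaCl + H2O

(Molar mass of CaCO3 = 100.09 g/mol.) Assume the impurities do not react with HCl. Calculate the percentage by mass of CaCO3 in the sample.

59.14 %

n(HCl) added = 0.09765 × 0.3561 = 0.03477 mol
n(NaOH) used in back-titration = 0.03272 × 0.3820 = 0.01250 mol
n(HCl) left over = 0.01250 mol (1:1 ratio)
n(HCl) consumed by analyte = 0.03477 − 0.01250 = 0.02227 mol
From the 1:2 ratio, n(CaCO3) = 1/2 × 0.02227 = 0.01114 mol
mass of CaCO3 = 0.01114 × 100.09 = 1.115 g
% CaCO3 = 1.115 / 1.885 × 100 = 59.14 %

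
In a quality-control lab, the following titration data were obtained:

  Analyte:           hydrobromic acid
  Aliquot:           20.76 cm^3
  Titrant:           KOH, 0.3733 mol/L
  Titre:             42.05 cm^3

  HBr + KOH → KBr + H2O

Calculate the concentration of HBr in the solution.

0.7561 mol/L

n(KOH) = 0.04205 L × 0.3733 mol/L = 0.01570 mol
n(HBr) = 0.01570 mol (1:1 mole ratio)
[HBr] = 0.01570 mol / 0.02076 L = 0.7561 mol/L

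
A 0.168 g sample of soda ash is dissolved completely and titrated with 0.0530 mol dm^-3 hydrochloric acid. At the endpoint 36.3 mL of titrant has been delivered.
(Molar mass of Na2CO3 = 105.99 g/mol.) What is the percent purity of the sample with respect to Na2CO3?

Na2CO3 + 2 HCl → 2 NaCl + H2O + CO2
n(HCl) = 0.0363 L × 0.0530 mol/L = 1.92 × 10^-3 mol
From the 1:2 ratio, n(Na2CO3) = 1/2 × 1.92 × 10^-3 = 9.62 × 10^-4 mol
mass of Na2CO3 = 9.62 × 10^-4 × 105.99 g/mol = 0.102 g
% Na2CO3 = 0.102 / 0.168 × 100 = 60.7 %

60.7 %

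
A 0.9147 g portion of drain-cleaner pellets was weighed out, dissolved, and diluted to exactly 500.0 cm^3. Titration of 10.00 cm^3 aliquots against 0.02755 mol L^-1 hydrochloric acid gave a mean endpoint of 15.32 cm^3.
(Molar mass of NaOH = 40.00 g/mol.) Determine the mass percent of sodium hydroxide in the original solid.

NaOH + HCl → NaCl + H2O
n(HCl) per titration = 0.01532 × 0.02755 = 4.221 × 10^-4 mol
n(NaOH) in each aliquot = 4.221 × 10^-4 mol (1:1 ratio)
n(NaOH) in the whole flask = 4.221 × 10^-4 × 500.0/10.00 = 0.02110 mol
mass of NaOH = 0.02110 × 40.00 = 0.8441 g
% NaOH = 0.8441 / 0.9147 × 100 = 92.29 %

92.29 %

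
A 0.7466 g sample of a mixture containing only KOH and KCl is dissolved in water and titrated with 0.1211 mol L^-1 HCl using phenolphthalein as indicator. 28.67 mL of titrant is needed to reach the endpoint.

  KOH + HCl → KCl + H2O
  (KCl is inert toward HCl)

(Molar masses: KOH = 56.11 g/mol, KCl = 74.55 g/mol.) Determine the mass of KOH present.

n(HCl) = 0.02867 × 0.1211 = 3.472 × 10^-3 mol
Let x = n(KOH), y = n(KCl).
Titrant: 1x = 3.472 × 10^-3;  mass: 56.11x + 74.55y = 0.7466
Solving, x = 3.472 × 10^-3 mol, y = 7.402 × 10^-3 mol
mass of KOH = 3.472 × 10^-3 × 56.11 = 0.1948 g

0.1948 g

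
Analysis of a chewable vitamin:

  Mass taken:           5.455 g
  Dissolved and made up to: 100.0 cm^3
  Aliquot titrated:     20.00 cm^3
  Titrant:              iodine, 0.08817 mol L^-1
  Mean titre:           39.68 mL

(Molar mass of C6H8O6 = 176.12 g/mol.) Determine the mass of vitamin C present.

C6H8O6 + I2 → C6H6O6 + 2 HI
n(I2) per titration = 0.03968 × 0.08817 = 3.499 × 10^-3 mol
n(C6H8O6) in each aliquot = 3.499 × 10^-3 mol (1:1 ratio)
n(C6H8O6) in the whole flask = 3.499 × 10^-3 × 100.0/20.00 = 0.01749 mol
mass of C6H8O6 = 0.01749 × 176.12 = 3.081 g

3.081 g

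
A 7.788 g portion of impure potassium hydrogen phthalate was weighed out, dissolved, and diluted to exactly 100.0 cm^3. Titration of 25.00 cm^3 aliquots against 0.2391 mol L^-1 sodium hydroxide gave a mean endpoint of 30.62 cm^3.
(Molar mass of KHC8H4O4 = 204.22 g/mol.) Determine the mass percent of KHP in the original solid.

KHC8H4O4 + NaOH → KNaC8H4O4 + H2O
n(NaOH) per titration = 0.03062 × 0.2391 = 7.321 × 10^-3 mol
n(KHC8H4O4) in each aliquot = 7.321 × 10^-3 mol (1:1 ratio)
n(KHC8H4O4) in the whole flask = 7.321 × 10^-3 × 100.0/25.00 = 0.02928 mol
mass of KHC8H4O4 = 0.02928 × 204.22 = 5.981 g
% KHC8H4O4 = 5.981 / 7.788 × 100 = 76.79 %

76.79 %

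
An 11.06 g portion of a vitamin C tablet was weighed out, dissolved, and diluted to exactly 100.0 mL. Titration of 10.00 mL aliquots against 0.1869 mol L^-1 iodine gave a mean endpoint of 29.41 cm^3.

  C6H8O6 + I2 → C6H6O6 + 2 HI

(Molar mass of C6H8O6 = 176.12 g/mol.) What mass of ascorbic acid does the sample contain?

9.681 g

n(I2) per titration = 0.02941 × 0.1869 = 5.497 × 10^-3 mol
n(C6H8O6) in each aliquot = 5.497 × 10^-3 mol (1:1 ratio)
n(C6H8O6) in the whole flask = 5.497 × 10^-3 × 100.0/10.00 = 0.05497 mol
mass of C6H8O6 = 0.05497 × 176.12 = 9.681 g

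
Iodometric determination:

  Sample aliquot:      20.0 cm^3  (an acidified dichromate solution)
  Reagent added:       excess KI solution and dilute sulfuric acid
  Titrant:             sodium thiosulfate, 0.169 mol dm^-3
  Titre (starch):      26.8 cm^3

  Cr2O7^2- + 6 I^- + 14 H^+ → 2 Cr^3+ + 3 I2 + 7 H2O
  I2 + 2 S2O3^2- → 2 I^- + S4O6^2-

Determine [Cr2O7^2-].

n(S2O3^2-) = 0.0268 × 0.169 = 4.53 × 10^-3 mol
n(I2) = n(S2O3^2-)/2 = 2.26 × 10^-3 mol
From the 1:3 ratio, n(Cr2O7^2-) in the aliquot = 1/3 × 2.26 × 10^-3 = 7.55 × 10^-4 mol
[Cr2O7^2-] = 7.55 × 10^-4 / 0.0200 = 0.0377 mol/L

0.0377 mol/L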